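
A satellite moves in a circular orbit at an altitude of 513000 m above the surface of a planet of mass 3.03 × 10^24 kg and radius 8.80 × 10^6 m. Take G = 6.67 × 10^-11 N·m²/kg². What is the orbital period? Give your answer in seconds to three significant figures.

12600 s

r = R + h = 8.80 × 10^6 + 513000 = 9.313 × 10^6 m. Gravity provides the centripetal force: G M m / r² = m v² / r ⇒ v = √(GM/r) = 4658 m/s.
T = 2πr/v = 2π × 9.313 × 10^6 / 4658 = 12560 s.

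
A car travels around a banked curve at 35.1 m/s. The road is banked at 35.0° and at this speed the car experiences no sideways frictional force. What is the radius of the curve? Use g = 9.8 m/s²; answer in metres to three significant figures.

180 m

Frictionless banking: tanθ = v²/(rg), so r = v²/(g tanθ).
r = (35.1)²/(9.8 × tan 35.0°) = 1232/(9.8 × 0.7002) = 1232/6.862 = 179.5 m.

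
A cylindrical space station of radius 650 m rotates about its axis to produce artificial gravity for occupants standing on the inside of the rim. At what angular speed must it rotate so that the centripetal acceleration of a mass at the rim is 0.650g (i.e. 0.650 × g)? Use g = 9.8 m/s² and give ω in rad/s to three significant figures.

Centripetal acceleration a_c = ω²r. Setting ω²r = 0.650g:
ω = √(0.650g / r) = √(0.650 × 9.8 / 650) = √0.009800 = 0.09899 rad/s.

0.0990 rad/s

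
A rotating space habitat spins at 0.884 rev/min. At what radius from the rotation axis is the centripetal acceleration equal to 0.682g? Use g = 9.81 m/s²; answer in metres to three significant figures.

ω = 0.884 rev/min × 2π/60 = 0.09257 rad/s.
a_c = ω²r = 0.682g ⇒ r = 0.682 × 9.81 / (0.09257)² = 6.690/0.008570 = 780.7 m.

781 m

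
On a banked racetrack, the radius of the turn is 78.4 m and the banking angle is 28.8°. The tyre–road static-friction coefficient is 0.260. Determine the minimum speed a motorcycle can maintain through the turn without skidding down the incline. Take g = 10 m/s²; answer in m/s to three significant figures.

14.1 m/s

At the minimum speed, friction acts up the slope at its limiting value f = μN. Radially (horizontal, toward centre): N sinθ − μN cosθ = mv²/r. Vertically: N cosθ + μN sinθ = mg.
Dividing: v² = r g (sinθ − μcosθ)/(cosθ + μsinθ).
sinθ − μcosθ = 0.4818 − 0.260×0.8763 = 0.2539; cosθ + μsinθ = 0.8763 + 0.260×0.4818 = 1.002.
v² = 78.4 × 10.0 × 0.2539/1.002 = 198.8 m²/s², so v = 14.10 m/s.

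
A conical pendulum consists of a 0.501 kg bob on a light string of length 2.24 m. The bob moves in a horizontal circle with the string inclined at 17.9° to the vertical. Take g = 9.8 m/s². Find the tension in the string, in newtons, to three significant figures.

5.16 N

Vertically the bob has no acceleration, so T cosθ = mg.
T = mg/cosθ = 0.501 × 9.8 / cos 17.9° = 4.910/0.9516 = 5.160 N.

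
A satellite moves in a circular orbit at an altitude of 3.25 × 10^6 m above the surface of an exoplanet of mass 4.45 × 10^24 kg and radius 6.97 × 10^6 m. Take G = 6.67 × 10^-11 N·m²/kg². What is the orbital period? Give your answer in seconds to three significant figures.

r = R + h = 6.97 × 10^6 + 3.25 × 10^6 = 1.022 × 10^7 m. Gravity provides the centripetal force: G M m / r² = m v² / r ⇒ v = √(GM/r) = 5389 m/s.
T = 2πr/v = 2π × 1.022 × 10^7 / 5389 = 11920 s.

11900 s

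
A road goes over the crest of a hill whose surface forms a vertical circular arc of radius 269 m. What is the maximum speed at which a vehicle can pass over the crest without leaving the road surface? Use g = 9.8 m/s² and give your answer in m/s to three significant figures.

51.3 m/s

At the crest the centre of the circle is below the vehicle, so the net downward (centripetal) force is mg − N = mv²/r.
The vehicle leaves the road when N → 0, giving v_max = √(g r) = √(9.8 × 269) = 51.34 m/s.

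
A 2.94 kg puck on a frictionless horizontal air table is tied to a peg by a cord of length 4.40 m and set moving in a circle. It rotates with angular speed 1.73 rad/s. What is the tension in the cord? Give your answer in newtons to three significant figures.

v = ωr = 1.73 × 4.40 = 7.612 m/s.
The tension is the only horizontal force, so it supplies the full centripetal force: T = m v²/r = 2.94 × (7.612)²/4.40 = 2.94 × 57.94/4.40 = 38.72 N.

38.7 N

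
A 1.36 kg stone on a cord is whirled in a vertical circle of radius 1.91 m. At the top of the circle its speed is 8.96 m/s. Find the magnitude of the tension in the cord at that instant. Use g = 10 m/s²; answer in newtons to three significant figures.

At the top, both T and the weight mg point inward (toward the centre), so T + mg = mv²/r.
T = m(v²/r − g) = 1.36 × ((8.96)²/1.91 − 10.0) = 1.36 × (42.03 − 10.0) = 1.36 × 32.03 = 43.56 N.

43.6 N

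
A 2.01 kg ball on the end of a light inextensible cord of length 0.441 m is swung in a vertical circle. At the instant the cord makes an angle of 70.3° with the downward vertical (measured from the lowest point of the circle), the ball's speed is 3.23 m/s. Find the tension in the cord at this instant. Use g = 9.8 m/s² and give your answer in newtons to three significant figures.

54.2 N

Take the radial direction toward the centre of the circle as positive. The component of the weight along the string toward the centre is −mg cos φ (φ measured from the bottom), so Newton's second law along the string gives T − mg cos φ = m v²/r.
cos 70.3° = 0.3371, so T = m(v²/r + g cos φ) = 2.01 × ((3.23)²/0.441 + 9.8 × 0.3371) = 2.01 × (23.66 + (3.304)) = 2.01 × 26.96 = 54.19 N.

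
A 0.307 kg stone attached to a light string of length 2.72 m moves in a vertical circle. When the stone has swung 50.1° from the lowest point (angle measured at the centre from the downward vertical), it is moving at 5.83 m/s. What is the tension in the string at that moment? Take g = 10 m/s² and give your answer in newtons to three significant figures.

Take the radial direction toward the centre of the circle as positive. The component of the weight along the string toward the centre is −mg cos φ (φ measured from the bottom), so Newton's second law along the string gives T − mg cos φ = m v²/r.
cos 50.1° = 0.6414, so T = m(v²/r + g cos φ) = 0.307 × ((5.83)²/2.72 + 10.0 × 0.6414) = 0.307 × (12.50 + (6.414)) = 0.307 × 18.91 = 5.805 N.

5.81 N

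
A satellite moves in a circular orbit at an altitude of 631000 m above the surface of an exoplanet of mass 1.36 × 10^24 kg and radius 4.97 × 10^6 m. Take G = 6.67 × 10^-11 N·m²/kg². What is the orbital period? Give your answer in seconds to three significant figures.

8740 s

r = R + h = 4.97 × 10^6 + 631000 = 5.601 × 10^6 m. Gravity provides the centripetal force: G M m / r² = m v² / r ⇒ v = √(GM/r) = 4024 m/s.
T = 2πr/v = 2π × 5.601 × 10^6 / 4024 = 8745 s.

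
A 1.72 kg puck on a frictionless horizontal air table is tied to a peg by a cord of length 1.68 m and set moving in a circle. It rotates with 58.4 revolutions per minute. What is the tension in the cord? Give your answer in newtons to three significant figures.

108 N

ω = 58.4 rev/min × 2π/60 = 6.116 rad/s, so v = ωr = 6.116 × 1.68 = 10.27 m/s.
The tension is the only horizontal force, so it supplies the full centripetal force: T = m v²/r = 1.72 × (10.27)²/1.68 = 1.72 × 105.6/1.68 = 108.1 N.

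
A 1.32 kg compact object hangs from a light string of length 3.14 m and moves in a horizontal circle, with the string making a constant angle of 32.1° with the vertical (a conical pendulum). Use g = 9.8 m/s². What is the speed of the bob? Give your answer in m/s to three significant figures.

3.20 m/s

The radius of the circle is r = L sinθ = 3.14 × sin 32.1° = 1.669 m.
Horizontally T sinθ = mv²/r and vertically T cosθ = mg, so tanθ = v²/(rg).
v = √(r g tanθ) = √(1.669 × 9.8 × 0.6273) = √10.26 = 3.203 m/s.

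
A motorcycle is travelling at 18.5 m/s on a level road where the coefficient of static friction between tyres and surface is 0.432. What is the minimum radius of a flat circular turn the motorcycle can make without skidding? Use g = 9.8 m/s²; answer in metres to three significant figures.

80.8 m

At the limit, μ_s m g = m v²/r, so r_min = v²/(μ_s g) = (18.5)²/(0.432 × 9.8) = 342.2/4.234 = 80.84 m.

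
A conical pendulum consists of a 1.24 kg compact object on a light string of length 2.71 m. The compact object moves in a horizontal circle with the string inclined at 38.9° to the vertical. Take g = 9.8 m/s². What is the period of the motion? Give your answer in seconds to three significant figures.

2.91 s

r = L sinθ = 1.702 m. From T sinθ = mω²r and T cosθ = mg: tanθ = ω²r/g, so ω² = g tanθ / r = g/(L cosθ).
ω = √(g/(L cosθ)) = √(9.8/(2.71 × 0.7782)) = √4.647 = 2.156 rad/s.
Period = 2π/ω = 2.915 s.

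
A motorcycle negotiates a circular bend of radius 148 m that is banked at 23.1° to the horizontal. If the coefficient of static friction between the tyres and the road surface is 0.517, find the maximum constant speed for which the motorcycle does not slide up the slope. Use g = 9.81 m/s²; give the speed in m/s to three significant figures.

41.9 m/s

At the maximum speed, friction acts down the slope at its limiting value f = μN. Radially (horizontal, toward centre): N sinθ + μN cosθ = mv²/r. Vertically: N cosθ − μN sinθ = mg.
Dividing: v² = r g (sinθ + μcosθ)/(cosθ − μsinθ).
sinθ + μcosθ = 0.3923 + 0.517×0.9198 = 0.8679; cosθ − μsinθ = 0.9198 − 0.517×0.3923 = 0.7170.
v² = 148 × 9.81 × 0.8679/0.7170 = 1757 m²/s², so v = 41.92 m/s.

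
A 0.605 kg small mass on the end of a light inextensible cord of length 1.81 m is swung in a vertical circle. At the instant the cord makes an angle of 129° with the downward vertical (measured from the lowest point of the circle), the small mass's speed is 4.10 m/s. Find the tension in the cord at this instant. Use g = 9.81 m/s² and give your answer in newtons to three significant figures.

Take the radial direction toward the centre of the circle as positive. The component of the weight along the string toward the centre is −mg cos φ (φ measured from the bottom), so Newton's second law along the string gives T − mg cos φ = m v²/r.
cos 129° = -0.6293, so T = m(v²/r + g cos φ) = 0.605 × ((4.10)²/1.81 + 9.81 × -0.6293) = 0.605 × (9.287 + (-6.174)) = 0.605 × 3.114 = 1.884 N.

1.88 N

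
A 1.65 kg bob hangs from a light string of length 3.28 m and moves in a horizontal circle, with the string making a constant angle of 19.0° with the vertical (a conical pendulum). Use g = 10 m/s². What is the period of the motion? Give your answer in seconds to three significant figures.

r = L sinθ = 1.068 m. From T sinθ = mω²r and T cosθ = mg: tanθ = ω²r/g, so ω² = g tanθ / r = g/(L cosθ).
ω = √(g/(L cosθ)) = √(10.0/(3.28 × 0.9455)) = √3.224 = 1.796 rad/s.
Period = 2π/ω = 3.499 s.

3.50 s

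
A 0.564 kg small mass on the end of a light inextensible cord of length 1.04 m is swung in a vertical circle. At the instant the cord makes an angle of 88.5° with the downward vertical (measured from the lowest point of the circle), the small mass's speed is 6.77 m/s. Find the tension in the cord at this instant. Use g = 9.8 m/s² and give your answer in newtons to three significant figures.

Take the radial direction toward the centre of the circle as positive. The component of the weight along the string toward the centre is −mg cos φ (φ measured from the bottom), so Newton's second law along the string gives T − mg cos φ = m v²/r.
cos 88.5° = 0.02618, so T = m(v²/r + g cos φ) = 0.564 × ((6.77)²/1.04 + 9.8 × 0.02618) = 0.564 × (44.07 + (0.2565)) = 0.564 × 44.33 = 25.00 N.

25.0 N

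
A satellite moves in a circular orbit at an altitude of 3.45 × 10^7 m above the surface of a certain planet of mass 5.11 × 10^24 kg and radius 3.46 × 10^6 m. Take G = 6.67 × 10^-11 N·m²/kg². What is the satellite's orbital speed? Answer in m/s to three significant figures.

3000 m/s

Orbital radius r = R + h = 3.46 × 10^6 + 3.45 × 10^7 = 3.796 × 10^7 m.
Gravity supplies the centripetal force: G M m / r² = m v² / r, so v = √(GM/r).
v = √(6.67 × 10^-11 × 5.11 × 10^24 / 3.796 × 10^7) = √(8.979 × 10^6) = 2996 m/s.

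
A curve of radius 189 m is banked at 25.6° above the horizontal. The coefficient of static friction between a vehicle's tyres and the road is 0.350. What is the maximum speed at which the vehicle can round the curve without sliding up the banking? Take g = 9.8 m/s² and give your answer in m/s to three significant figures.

At the maximum speed, friction acts down the slope at its limiting value f = μN. Radially (horizontal, toward centre): N sinθ + μN cosθ = mv²/r. Vertically: N cosθ − μN sinθ = mg.
Dividing: v² = r g (sinθ + μcosθ)/(cosθ − μsinθ).
sinθ + μcosθ = 0.4321 + 0.350×0.9018 = 0.7477; cosθ − μsinθ = 0.9018 − 0.350×0.4321 = 0.7506.
v² = 189 × 9.8 × 0.7477/0.7506 = 1845 m²/s², so v = 42.95 m/s.

43.0 m/s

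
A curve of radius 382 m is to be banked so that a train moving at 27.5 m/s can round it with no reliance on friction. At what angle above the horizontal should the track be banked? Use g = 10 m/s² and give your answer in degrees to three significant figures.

For a frictionless banked turn: horizontally N sinθ = mv²/r and vertically N cosθ = mg.
Dividing: tanθ = v²/(r g) = (27.5)²/(382 × 10.0) = 756.2/3820 = 0.1980.
θ = arctan(0.1980) = 11.20°.

11.2°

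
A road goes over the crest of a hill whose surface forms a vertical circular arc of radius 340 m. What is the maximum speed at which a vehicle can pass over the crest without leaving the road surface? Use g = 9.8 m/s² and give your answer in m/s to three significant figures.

57.7 m/s

At the crest the centre of the circle is below the vehicle, so the net downward (centripetal) force is mg − N = mv²/r.
The vehicle leaves the road when N → 0, giving v_max = √(g r) = √(9.8 × 340) = 57.72 m/s.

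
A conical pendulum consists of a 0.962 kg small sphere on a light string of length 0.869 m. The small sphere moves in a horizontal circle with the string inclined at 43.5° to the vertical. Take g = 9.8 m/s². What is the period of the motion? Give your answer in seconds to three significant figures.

r = L sinθ = 0.5982 m. From T sinθ = mω²r and T cosθ = mg: tanθ = ω²r/g, so ω² = g tanθ / r = g/(L cosθ).
ω = √(g/(L cosθ)) = √(9.8/(0.869 × 0.7254)) = √15.55 = 3.943 rad/s.
Period = 2π/ω = 1.594 s.

1.59 s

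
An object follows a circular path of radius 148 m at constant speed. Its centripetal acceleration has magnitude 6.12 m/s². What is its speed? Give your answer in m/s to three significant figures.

30.1 m/s

a_c = v²/r ⇒ v = √(a_c · r) = √(6.12 × 148) = √905.8 = 30.10 m/s.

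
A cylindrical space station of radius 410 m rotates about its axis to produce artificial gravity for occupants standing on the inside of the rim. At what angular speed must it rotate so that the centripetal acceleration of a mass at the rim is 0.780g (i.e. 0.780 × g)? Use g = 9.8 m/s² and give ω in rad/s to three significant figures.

Centripetal acceleration a_c = ω²r. Setting ω²r = 0.780g:
ω = √(0.780g / r) = √(0.780 × 9.8 / 410) = √0.01864 = 0.1365 rad/s.

0.137 rad/s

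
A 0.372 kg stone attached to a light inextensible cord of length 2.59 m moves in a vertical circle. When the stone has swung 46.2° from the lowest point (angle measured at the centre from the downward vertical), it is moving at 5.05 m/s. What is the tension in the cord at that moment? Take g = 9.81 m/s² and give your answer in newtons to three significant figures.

Take the radial direction toward the centre of the circle as positive. The component of the weight along the string toward the centre is −mg cos φ (φ measured from the bottom), so Newton's second law along the string gives T − mg cos φ = m v²/r.
cos 46.2° = 0.6921, so T = m(v²/r + g cos φ) = 0.372 × ((5.05)²/2.59 + 9.81 × 0.6921) = 0.372 × (9.847 + (6.790)) = 0.372 × 16.64 = 6.189 N.

6.19 N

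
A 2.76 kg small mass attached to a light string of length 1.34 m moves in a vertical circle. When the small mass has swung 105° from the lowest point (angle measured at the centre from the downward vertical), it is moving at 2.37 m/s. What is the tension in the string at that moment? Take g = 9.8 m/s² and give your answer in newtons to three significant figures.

Take the radial direction toward the centre of the circle as positive. The component of the weight along the string toward the centre is −mg cos φ (φ measured from the bottom), so Newton's second law along the string gives T − mg cos φ = m v²/r.
cos 105° = -0.2588, so T = m(v²/r + g cos φ) = 2.76 × ((2.37)²/1.34 + 9.8 × -0.2588) = 2.76 × (4.192 + (-2.536)) = 2.76 × 1.655 = 4.569 N.

4.57 N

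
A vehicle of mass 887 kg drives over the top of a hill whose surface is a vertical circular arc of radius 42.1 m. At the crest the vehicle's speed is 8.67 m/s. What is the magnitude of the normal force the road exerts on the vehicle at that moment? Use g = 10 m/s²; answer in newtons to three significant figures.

At the crest the centripetal acceleration points downward (toward the centre of the arc), so mg − N = mv²/r.
N = m(g − v²/r) = 887 × (10.0 − (8.67)²/42.1) = 887 × (10.0 − 1.785) = 887 × 8.215 = 7286 N.

7290 N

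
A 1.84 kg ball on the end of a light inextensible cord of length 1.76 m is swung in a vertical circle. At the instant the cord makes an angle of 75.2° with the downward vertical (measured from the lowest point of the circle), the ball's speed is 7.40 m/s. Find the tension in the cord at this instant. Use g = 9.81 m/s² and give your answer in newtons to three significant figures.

Take the radial direction toward the centre of the circle as positive. The component of the weight along the string toward the centre is −mg cos φ (φ measured from the bottom), so Newton's second law along the string gives T − mg cos φ = m v²/r.
cos 75.2° = 0.2554, so T = m(v²/r + g cos φ) = 1.84 × ((7.40)²/1.76 + 9.81 × 0.2554) = 1.84 × (31.11 + (2.506)) = 1.84 × 33.62 = 61.86 N.

61.9 N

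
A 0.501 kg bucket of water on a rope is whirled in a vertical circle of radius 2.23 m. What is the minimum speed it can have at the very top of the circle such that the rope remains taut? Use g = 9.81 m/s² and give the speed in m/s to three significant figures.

At the top, both weight mg and T point toward the centre: T + mg = mv²/r.
At minimum speed T → 0, so mg = mv_min²/r ⇒ v_min = √(g r) = √(9.81 × 2.23) = 4.677 m/s.

4.68 m/s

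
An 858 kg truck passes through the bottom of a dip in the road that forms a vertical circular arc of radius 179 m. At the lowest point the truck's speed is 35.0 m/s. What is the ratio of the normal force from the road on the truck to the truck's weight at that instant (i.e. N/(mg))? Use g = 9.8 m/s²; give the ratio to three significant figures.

1.70

At the bottom, N − mg = mv²/r, so N = m(v²/r + g) and N/(mg) = v²/(rg) + 1 = (35.0)²/(179 × 9.8) + 1 = 0.6983 + 1 = 1.698.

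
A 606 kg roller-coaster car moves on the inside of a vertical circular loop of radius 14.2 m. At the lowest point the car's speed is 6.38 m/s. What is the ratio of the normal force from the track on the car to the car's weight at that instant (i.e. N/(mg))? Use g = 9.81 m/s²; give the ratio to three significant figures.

At the bottom, N − mg = mv²/r, so N = m(v²/r + g) and N/(mg) = v²/(rg) + 1 = (6.38)²/(14.2 × 9.81) + 1 = 0.2922 + 1 = 1.292.

1.29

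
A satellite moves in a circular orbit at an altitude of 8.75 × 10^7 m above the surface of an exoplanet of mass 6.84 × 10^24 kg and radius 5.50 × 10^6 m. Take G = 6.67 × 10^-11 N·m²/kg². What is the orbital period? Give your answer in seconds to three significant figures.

264000 s

r = R + h = 5.50 × 10^6 + 8.75 × 10^7 = 9.300 × 10^7 m. Gravity provides the centripetal force: G M m / r² = m v² / r ⇒ v = √(GM/r) = 2215 m/s.
T = 2πr/v = 2π × 9.300 × 10^7 / 2215 = 263800 s.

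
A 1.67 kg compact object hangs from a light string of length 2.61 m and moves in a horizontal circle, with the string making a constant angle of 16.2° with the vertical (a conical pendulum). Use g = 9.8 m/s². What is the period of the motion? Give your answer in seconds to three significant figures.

3.18 s

r = L sinθ = 0.7282 m. From T sinθ = mω²r and T cosθ = mg: tanθ = ω²r/g, so ω² = g tanθ / r = g/(L cosθ).
ω = √(g/(L cosθ)) = √(9.8/(2.61 × 0.9603)) = √3.910 = 1.977 rad/s.
Period = 2π/ω = 3.178 s.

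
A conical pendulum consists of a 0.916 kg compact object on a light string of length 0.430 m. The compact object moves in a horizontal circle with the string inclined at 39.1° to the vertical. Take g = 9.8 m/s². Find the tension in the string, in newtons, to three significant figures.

11.6 N

Vertically the bob has no acceleration, so T cosθ = mg.
T = mg/cosθ = 0.916 × 9.8 / cos 39.1° = 8.977/0.7760 = 11.57 N.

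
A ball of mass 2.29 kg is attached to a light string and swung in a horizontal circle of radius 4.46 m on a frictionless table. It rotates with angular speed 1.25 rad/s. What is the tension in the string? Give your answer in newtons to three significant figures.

v = ωr = 1.25 × 4.46 = 5.575 m/s.
The tension is the only horizontal force, so it supplies the full centripetal force: T = m v²/r = 2.29 × (5.575)²/4.46 = 2.29 × 31.08/4.46 = 15.96 N.

16.0 N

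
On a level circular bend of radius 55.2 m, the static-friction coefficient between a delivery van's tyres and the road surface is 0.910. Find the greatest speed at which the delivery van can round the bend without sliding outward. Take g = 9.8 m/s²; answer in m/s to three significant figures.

On a flat curve, static friction is the only horizontal force, so it must supply the full centripetal force: μ_s m g = m v²/r.
Mass cancels: v_max = √(μ_s g r) = √(0.910 × 9.8 × 55.2) = √492.3 = 22.19 m/s.

22.2 m/s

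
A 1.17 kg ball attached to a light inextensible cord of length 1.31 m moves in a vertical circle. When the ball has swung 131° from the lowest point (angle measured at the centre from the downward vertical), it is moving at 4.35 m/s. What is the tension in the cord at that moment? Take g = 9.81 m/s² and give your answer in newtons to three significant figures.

Take the radial direction toward the centre of the circle as positive. The component of the weight along the string toward the centre is −mg cos φ (φ measured from the bottom), so Newton's second law along the string gives T − mg cos φ = m v²/r.
cos 131° = -0.6561, so T = m(v²/r + g cos φ) = 1.17 × ((4.35)²/1.31 + 9.81 × -0.6561) = 1.17 × (14.44 + (-6.436)) = 1.17 × 8.009 = 9.370 N.

9.37 N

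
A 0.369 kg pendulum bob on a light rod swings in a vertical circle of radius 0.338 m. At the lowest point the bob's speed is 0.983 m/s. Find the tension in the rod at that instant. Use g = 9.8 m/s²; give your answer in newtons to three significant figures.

At the lowest point, T points up (toward the centre) and the weight mg points down (away from the centre), so the net inward force is T − mg = mv²/r.
T = m(v²/r + g) = 0.369 × ((0.983)²/0.338 + 9.8) = 0.369 × (2.859 + 9.8) = 0.369 × 12.66 = 4.671 N.

4.67 N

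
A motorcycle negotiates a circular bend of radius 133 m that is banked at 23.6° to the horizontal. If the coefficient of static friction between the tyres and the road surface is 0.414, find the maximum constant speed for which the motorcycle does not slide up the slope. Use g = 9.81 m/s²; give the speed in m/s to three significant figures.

At the maximum speed, friction acts down the slope at its limiting value f = μN. Radially (horizontal, toward centre): N sinθ + μN cosθ = mv²/r. Vertically: N cosθ − μN sinθ = mg.
Dividing: v² = r g (sinθ + μcosθ)/(cosθ − μsinθ).
sinθ + μcosθ = 0.4003 + 0.414×0.9164 = 0.7797; cosθ − μsinθ = 0.9164 − 0.414×0.4003 = 0.7506.
v² = 133 × 9.81 × 0.7797/0.7506 = 1355 m²/s², so v = 36.81 m/s.

36.8 m/s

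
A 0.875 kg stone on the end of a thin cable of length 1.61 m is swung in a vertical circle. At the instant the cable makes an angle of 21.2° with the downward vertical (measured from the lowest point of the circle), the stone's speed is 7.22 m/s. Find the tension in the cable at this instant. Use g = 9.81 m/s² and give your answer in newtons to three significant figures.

Take the radial direction toward the centre of the circle as positive. The component of the weight along the string toward the centre is −mg cos φ (φ measured from the bottom), so Newton's second law along the string gives T − mg cos φ = m v²/r.
cos 21.2° = 0.9323, so T = m(v²/r + g cos φ) = 0.875 × ((7.22)²/1.61 + 9.81 × 0.9323) = 0.875 × (32.38 + (9.146)) = 0.875 × 41.52 = 36.33 N.

36.3 N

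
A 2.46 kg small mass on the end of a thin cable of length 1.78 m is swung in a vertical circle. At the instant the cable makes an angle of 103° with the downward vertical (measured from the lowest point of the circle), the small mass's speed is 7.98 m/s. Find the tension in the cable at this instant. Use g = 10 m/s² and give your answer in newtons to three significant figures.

82.5 N

Take the radial direction toward the centre of the circle as positive. The component of the weight along the string toward the centre is −mg cos φ (φ measured from the bottom), so Newton's second law along the string gives T − mg cos φ = m v²/r.
cos 103° = -0.2250, so T = m(v²/r + g cos φ) = 2.46 × ((7.98)²/1.78 + 10.0 × -0.2250) = 2.46 × (35.78 + (-2.250)) = 2.46 × 33.53 = 82.47 N.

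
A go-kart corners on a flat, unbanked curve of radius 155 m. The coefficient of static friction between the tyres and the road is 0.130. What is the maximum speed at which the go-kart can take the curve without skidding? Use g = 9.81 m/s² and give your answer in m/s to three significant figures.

14.1 m/s

On a flat curve, static friction is the only horizontal force, so it must supply the full centripetal force: μ_s m g = m v²/r.
Mass cancels: v_max = √(μ_s g r) = √(0.130 × 9.81 × 155) = √197.7 = 14.06 m/s.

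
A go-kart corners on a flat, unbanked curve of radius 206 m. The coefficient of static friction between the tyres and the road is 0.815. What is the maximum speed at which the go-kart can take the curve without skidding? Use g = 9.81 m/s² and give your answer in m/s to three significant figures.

Friction provides the centripetal force on a flat curve. At maximum speed it is at its limiting value: μ_s m g = m v²/r.
Mass cancels: v_max = √(μ_s g r) = √(0.815 × 9.81 × 206) = √1647 = 40.58 m/s.

40.6 m/s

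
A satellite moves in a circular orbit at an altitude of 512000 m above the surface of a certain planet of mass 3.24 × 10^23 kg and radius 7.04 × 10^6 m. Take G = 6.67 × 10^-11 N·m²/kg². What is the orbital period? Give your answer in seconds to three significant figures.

28100 s

r = R + h = 7.04 × 10^6 + 512000 = 7.552 × 10^6 m. Gravity provides the centripetal force: G M m / r² = m v² / r ⇒ v = √(GM/r) = 1692 m/s.
T = 2πr/v = 2π × 7.552 × 10^6 / 1692 = 28050 s.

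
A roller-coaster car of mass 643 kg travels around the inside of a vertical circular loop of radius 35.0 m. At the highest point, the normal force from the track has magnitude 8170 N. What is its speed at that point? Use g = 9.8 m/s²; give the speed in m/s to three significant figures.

28.1 m/s

At the top, N + mg = mv²/r, so v = √(r(N/m + g)) = √(35.0 × (8170/643 + 9.8)) = √(35.0 × 22.51) = √787.7 = 28.07 m/s.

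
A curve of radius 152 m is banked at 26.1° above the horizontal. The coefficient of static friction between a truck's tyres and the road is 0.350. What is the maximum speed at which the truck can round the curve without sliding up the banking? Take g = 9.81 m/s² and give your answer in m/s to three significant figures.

At the maximum speed, friction acts down the slope at its limiting value f = μN. Radially (horizontal, toward centre): N sinθ + μN cosθ = mv²/r. Vertically: N cosθ − μN sinθ = mg.
Dividing: v² = r g (sinθ + μcosθ)/(cosθ − μsinθ).
sinθ + μcosθ = 0.4399 + 0.350×0.8980 = 0.7542; cosθ − μsinθ = 0.8980 − 0.350×0.4399 = 0.7440.
v² = 152 × 9.81 × 0.7542/0.7440 = 1512 m²/s², so v = 38.88 m/s.

38.9 m/s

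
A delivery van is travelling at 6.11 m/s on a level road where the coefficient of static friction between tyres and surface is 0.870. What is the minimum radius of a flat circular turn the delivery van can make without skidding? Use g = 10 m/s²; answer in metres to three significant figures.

4.29 m

At the limit, μ_s m g = m v²/r, so r_min = v²/(μ_s g) = (6.11)²/(0.870 × 10.0) = 37.33/8.700 = 4.291 m.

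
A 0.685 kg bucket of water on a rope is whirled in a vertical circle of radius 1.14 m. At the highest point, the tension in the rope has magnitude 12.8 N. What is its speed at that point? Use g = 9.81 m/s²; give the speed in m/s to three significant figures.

5.70 m/s

At the top, T + mg = mv²/r, so v = √(r(T/m + g)) = √(1.14 × (12.8/0.685 + 9.81)) = √(1.14 × 28.50) = √32.49 = 5.700 m/s.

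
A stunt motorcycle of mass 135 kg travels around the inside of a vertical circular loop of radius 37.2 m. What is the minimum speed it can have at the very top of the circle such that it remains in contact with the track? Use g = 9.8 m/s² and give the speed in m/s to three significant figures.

19.1 m/s

At the top, both weight mg and N point toward the centre: N + mg = mv²/r.
At minimum speed N → 0, so mg = mv_min²/r ⇒ v_min = √(g r) = √(9.8 × 37.2) = 19.09 m/s.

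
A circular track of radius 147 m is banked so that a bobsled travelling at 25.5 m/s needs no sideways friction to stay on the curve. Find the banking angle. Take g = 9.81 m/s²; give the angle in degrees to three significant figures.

With no friction, the horizontal component of the normal force provides the centripetal force: N sinθ = mv²/r, while N cosθ = mg vertically.
Dividing: tanθ = v²/(r g) = (25.5)²/(147 × 9.81) = 650.2/1442 = 0.4509.
θ = arctan(0.4509) = 24.27°.

24.3°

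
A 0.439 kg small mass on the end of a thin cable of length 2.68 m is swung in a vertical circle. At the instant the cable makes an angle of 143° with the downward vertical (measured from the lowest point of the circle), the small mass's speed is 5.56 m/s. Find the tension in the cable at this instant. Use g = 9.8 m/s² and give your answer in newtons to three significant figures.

Take the radial direction toward the centre of the circle as positive. The component of the weight along the string toward the centre is −mg cos φ (φ measured from the bottom), so Newton's second law along the string gives T − mg cos φ = m v²/r.
cos 143° = -0.7986, so T = m(v²/r + g cos φ) = 0.439 × ((5.56)²/2.68 + 9.8 × -0.7986) = 0.439 × (11.53 + (-7.827)) = 0.439 × 3.708 = 1.628 N.

1.63 N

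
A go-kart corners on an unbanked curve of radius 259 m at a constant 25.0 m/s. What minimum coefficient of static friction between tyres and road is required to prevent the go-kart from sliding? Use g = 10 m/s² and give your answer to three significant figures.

0.241

Friction provides the centripetal force: μ_s m g = m v²/r, so μ_s = v²/(g r) = (25.00)²/(10.0 × 259) = 625.0/2590 = 0.2413.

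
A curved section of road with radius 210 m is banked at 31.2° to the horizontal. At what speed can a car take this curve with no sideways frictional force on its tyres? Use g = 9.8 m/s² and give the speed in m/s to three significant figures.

35.3 m/s

On a frictionless banked curve, N sinθ = mv²/r and N cosθ = mg, so tanθ = v²/(rg).
v = √(r g tanθ) = √(210 × 9.8 × tan 31.2°) = √(210 × 9.8 × 0.6056) = √1246 = 35.30 m/s.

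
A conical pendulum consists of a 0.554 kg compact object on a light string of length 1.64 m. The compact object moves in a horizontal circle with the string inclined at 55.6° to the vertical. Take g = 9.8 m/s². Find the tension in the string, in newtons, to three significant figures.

Vertically the bob has no acceleration, so T cosθ = mg.
T = mg/cosθ = 0.554 × 9.8 / cos 55.6° = 5.429/0.5650 = 9.610 N.

9.61 N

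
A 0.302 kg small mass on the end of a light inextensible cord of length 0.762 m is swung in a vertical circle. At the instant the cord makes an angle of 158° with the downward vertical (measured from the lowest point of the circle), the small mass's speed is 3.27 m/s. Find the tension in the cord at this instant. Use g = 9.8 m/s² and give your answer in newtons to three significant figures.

1.49 N

Take the radial direction toward the centre of the circle as positive. The component of the weight along the string toward the centre is −mg cos φ (φ measured from the bottom), so Newton's second law along the string gives T − mg cos φ = m v²/r.
cos 158° = -0.9272, so T = m(v²/r + g cos φ) = 0.302 × ((3.27)²/0.762 + 9.8 × -0.9272) = 0.302 × (14.03 + (-9.086)) = 0.302 × 4.946 = 1.494 N.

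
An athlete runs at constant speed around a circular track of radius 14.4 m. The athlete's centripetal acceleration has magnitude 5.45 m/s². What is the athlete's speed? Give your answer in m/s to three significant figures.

8.86 m/s

a_c = v²/r ⇒ v = √(a_c · r) = √(5.45 × 14.4) = √78.48 = 8.859 m/s.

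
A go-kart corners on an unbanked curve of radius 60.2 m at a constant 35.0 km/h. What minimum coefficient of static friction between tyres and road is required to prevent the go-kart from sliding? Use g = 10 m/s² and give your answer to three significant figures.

v = 35.0/3.6 = 9.722 m/s.
Friction provides the centripetal force: μ_s m g = m v²/r, so μ_s = v²/(g r) = (9.722)²/(10.0 × 60.2) = 94.52/602.0 = 0.1570.

0.157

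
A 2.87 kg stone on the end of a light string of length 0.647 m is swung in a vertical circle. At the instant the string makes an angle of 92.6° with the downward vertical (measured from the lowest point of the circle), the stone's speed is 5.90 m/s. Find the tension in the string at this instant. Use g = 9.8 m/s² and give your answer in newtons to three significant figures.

Take the radial direction toward the centre of the circle as positive. The component of the weight along the string toward the centre is −mg cos φ (φ measured from the bottom), so Newton's second law along the string gives T − mg cos φ = m v²/r.
cos 92.6° = -0.04536, so T = m(v²/r + g cos φ) = 2.87 × ((5.90)²/0.647 + 9.8 × -0.04536) = 2.87 × (53.80 + (-0.4446)) = 2.87 × 53.36 = 153.1 N.

153 N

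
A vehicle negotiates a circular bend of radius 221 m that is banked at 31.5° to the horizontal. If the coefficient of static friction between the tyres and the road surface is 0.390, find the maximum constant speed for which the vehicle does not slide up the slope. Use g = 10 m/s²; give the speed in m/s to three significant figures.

54.0 m/s

At the maximum speed, friction acts down the slope at its limiting value f = μN. Radially (horizontal, toward centre): N sinθ + μN cosθ = mv²/r. Vertically: N cosθ − μN sinθ = mg.
Dividing: v² = r g (sinθ + μcosθ)/(cosθ − μsinθ).
sinθ + μcosθ = 0.5225 + 0.390×0.8526 = 0.8550; cosθ − μsinθ = 0.8526 − 0.390×0.5225 = 0.6489.
v² = 221 × 10.0 × 0.8550/0.6489 = 2912 m²/s², so v = 53.96 m/s.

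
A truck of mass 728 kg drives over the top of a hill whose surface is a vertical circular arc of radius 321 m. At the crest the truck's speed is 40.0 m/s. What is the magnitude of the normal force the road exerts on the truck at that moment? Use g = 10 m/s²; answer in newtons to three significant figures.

3650 N

At the crest the centripetal acceleration points downward (toward the centre of the arc), so mg − N = mv²/r.
N = m(g − v²/r) = 728 × (10.0 − (40.0)²/321) = 728 × (10.0 − 4.984) = 728 × 5.016 = 3651 N.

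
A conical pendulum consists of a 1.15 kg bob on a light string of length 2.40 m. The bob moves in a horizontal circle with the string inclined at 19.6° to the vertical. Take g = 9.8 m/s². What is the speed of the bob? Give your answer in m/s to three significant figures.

1.68 m/s

The radius of the circle is r = L sinθ = 2.40 × sin 19.6° = 0.8051 m.
Horizontally T sinθ = mv²/r and vertically T cosθ = mg, so tanθ = v²/(rg).
v = √(r g tanθ) = √(0.8051 × 9.8 × 0.3561) = √2.809 = 1.676 m/s.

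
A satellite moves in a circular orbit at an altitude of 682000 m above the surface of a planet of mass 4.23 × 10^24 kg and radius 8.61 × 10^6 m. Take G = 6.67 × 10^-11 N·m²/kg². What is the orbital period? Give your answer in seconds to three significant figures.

10600 s

r = R + h = 8.61 × 10^6 + 682000 = 9.292 × 10^6 m. Gravity provides the centripetal force: G M m / r² = m v² / r ⇒ v = √(GM/r) = 5510 m/s.
T = 2πr/v = 2π × 9.292 × 10^6 / 5510 = 10600 s.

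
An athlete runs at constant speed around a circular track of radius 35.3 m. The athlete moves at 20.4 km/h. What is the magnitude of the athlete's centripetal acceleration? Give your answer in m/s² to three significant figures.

0.910 m/s²

v = 20.4 km/h = 20.4/3.6 = 5.667 m/s.
a_c = v²/r = (5.667)²/35.3 = 32.11/35.3 = 0.9097 m/s².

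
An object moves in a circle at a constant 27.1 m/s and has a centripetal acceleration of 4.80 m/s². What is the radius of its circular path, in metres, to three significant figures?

153 m

a_c = v²/r ⇒ r = v²/a_c = (27.1)²/4.80 = 734.4/4.80 = 153.0 m.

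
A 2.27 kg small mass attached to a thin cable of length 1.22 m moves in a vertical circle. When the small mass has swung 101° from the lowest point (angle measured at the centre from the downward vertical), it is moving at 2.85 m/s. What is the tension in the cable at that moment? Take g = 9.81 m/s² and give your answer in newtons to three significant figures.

10.9 N

Take the radial direction toward the centre of the circle as positive. The component of the weight along the string toward the centre is −mg cos φ (φ measured from the bottom), so Newton's second law along the string gives T − mg cos φ = m v²/r.
cos 101° = -0.1908, so T = m(v²/r + g cos φ) = 2.27 × ((2.85)²/1.22 + 9.81 × -0.1908) = 2.27 × (6.658 + (-1.872)) = 2.27 × 4.786 = 10.86 N.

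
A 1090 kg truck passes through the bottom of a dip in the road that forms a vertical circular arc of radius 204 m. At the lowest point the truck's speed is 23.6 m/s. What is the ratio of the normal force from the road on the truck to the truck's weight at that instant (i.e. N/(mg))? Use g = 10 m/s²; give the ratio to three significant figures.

1.27

At the bottom, N − mg = mv²/r, so N = m(v²/r + g) and N/(mg) = v²/(rg) + 1 = (23.6)²/(204 × 10.0) + 1 = 0.2730 + 1 = 1.273.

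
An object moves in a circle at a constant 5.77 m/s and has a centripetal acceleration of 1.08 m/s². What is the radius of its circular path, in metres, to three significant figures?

a_c = v²/r ⇒ r = v²/a_c = (5.77)²/1.08 = 33.29/1.08 = 30.83 m.

30.8 m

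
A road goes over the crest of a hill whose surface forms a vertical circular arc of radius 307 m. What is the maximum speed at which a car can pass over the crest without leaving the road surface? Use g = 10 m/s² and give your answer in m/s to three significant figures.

At the crest the centre of the circle is below the car, so the net downward (centripetal) force is mg − N = mv²/r.
The car leaves the road when N → 0, giving v_max = √(g r) = √(10.0 × 307) = 55.41 m/s.

55.4 m/s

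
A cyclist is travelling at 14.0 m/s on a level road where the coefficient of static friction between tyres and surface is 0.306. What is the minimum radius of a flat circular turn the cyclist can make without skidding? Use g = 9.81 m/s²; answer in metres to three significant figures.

65.3 m

At the limit, μ_s m g = m v²/r, so r_min = v²/(μ_s g) = (14.0)²/(0.306 × 9.81) = 196.0/3.002 = 65.29 m.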